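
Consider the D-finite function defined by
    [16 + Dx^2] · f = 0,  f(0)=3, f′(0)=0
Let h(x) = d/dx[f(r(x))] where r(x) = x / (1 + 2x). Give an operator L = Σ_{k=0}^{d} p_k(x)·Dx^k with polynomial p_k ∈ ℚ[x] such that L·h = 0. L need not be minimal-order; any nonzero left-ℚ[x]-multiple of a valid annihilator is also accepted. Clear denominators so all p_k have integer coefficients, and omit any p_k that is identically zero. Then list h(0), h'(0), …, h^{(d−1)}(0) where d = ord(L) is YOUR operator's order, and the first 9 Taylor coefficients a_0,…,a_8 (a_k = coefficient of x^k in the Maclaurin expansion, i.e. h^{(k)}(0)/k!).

L = (40 + 96·x + 96·x^2) + (12 + 72·x + 144·x^2 + 96·x^3)·Dx + (1 + 8·x + 24·x^2 + 32·x^3 + 16·x^4)·Dx^2  (order 2).
h: a_k = 0, -48, 288, -1024, 2560, -19712/5, -10752/5, 4820992/105, -7938048/35, …
ICs: h(0) = 0, h′(0) = -48.

f: a_k = 3, 0, -24, 0, 32, 0, -256/15, 0, 512/105, …
h₀=f(r): pull back L_f along r ⇒ L₀.
h=h₀': d/dx-closure on L₀ ⇒ L.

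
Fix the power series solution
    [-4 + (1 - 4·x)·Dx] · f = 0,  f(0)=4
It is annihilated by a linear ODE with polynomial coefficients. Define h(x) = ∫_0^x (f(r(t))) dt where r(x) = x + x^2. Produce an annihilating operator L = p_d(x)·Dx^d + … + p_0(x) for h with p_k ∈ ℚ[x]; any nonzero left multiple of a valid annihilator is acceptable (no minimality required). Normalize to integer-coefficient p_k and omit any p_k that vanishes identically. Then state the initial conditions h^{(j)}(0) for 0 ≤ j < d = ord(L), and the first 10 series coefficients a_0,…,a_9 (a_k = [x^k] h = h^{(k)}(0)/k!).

L = (4 + 8·x)·Dx + (-1 + 4·x + 4·x^2)·Dx^2  (order 2).
h: a_k = 0, 4, 8, 80/3, 96, 1856/5, 4480/3, 43264/7, 26112, 1008640/9, …
ICs: h(0) = 0, h′(0) = 4.

f: a_k = 4, 16, 64, 256, 1024, 4096, 16384, 65536, 262144, 1048576, …
Substitute x→r, Dx→(1/r')Dx; clear ⇒ L₀.
h=∫₀ˣh₀: take L = L₀·Dx.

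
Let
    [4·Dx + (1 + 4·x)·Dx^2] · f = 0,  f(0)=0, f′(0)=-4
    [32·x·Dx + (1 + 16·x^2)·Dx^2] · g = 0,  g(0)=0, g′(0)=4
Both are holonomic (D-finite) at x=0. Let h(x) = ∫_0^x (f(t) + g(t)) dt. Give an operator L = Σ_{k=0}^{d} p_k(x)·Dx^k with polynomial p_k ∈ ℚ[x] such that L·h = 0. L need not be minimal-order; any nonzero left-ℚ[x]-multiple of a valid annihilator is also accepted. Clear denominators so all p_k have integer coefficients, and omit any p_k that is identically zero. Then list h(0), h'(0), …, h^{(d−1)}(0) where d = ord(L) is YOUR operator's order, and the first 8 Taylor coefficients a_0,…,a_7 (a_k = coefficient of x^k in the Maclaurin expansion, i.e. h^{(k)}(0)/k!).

f: a_k = 0, -4, 8, -64/3, 64, -1024/5, 2048/3, -16384/7, …
g: a_k = 0, 4, 0, -64/3, 0, 1024/5, 0, -16384/7, …
f+g: L₀ = lclm(L_f,L_g), ord ≤ 2+2.
Integrate: L := L₀·Dx.
L = (-32 - 384·x + 1536·x^2 + 2048·x^3)·Dx^2 + (-16 - 64·x + 3072·x^3 + 4096·x^4)·Dx^3 + (-1 + 4·x + 32·x^2 + 128·x^3 + 768·x^4 + 1024·x^5)·Dx^4  (order 4).
h: a_k = 0, 0, 0, 8/3, -32/3, 64/5, 0, 2048/21, …
ICs: h(0) = 0, h′(0) = 0, h′′(0) = 0, h′′′(0) = 16.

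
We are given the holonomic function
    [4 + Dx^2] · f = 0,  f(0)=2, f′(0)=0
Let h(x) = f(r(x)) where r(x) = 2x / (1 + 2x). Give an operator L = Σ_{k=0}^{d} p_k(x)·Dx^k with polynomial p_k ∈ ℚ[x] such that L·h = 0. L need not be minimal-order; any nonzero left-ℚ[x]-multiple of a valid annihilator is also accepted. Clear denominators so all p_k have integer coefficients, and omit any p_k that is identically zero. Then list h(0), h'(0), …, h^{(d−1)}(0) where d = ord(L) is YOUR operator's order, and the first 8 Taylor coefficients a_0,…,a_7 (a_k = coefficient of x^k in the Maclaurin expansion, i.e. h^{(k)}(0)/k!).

f: a_k = 2, 0, -4, 0, 4/3, 0, -8/45, 0, …
Substitute x→r, Dx→(1/r')Dx; clear ⇒ L₀.
L = 16 + (4 + 24·x + 48·x^2 + 32·x^3)·Dx + (1 + 8·x + 24·x^2 + 32·x^3 + 16·x^4)·Dx^2  (order 2).
h: a_k = 2, 0, -16, 64, -512/3, 1024/3, -19712/45, -1024/5, …
ICs: h(0) = 2, h′(0) = 0.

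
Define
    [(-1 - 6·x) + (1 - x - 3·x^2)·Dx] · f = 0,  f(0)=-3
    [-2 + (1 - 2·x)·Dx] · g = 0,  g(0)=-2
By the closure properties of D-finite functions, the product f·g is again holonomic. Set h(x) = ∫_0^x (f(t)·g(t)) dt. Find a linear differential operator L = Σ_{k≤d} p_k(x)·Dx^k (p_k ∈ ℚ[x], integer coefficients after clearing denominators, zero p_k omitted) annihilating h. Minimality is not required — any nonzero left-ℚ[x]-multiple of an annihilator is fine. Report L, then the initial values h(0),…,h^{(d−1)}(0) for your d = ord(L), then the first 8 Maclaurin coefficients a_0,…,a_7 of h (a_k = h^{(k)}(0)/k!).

f: a_k = -3, -3, -12, -21, -57, -120, -291, -651, …
g: a_k = -2, -4, -8, -16, -32, -64, -128, -256, …
h₀=f·g: eliminate ⇒ L₀, order ≤ 1·1.
∫: right-multiply L₀ by Dx.
L = (-3 - 2·x + 18·x^2)·Dx + (1 - 3·x - x^2 + 6·x^3)·Dx^2  (order 2).
h: a_k = 0, 6, 9, 20, 81/2, 438/5, 186, 402, …
ICs: h(0) = 0, h′(0) = 6.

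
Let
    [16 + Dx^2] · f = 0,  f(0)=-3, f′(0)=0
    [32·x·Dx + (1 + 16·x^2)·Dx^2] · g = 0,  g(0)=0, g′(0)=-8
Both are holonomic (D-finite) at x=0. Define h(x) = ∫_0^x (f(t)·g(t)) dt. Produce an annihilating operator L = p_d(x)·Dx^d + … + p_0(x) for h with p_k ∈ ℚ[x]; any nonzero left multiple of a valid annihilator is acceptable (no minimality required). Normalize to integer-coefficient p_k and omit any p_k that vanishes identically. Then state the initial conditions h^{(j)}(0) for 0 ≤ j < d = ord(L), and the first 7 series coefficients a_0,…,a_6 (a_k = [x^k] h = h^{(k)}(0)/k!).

L = (1280 + 53248·x^2 + 360448·x^4 + 2097152·x^6 + 8388608·x^8)·Dx + (1536·x + 40960·x^3 + 393216·x^5 + 2097152·x^7)·Dx^2 + (96 + 4096·x^2 + 36864·x^4 + 262144·x^6 + 1048576·x^8)·Dx^3 + (96·x + 2560·x^3 + 24576·x^5 + 131072·x^7)·Dx^4 + (1 + 48·x^2 + 896·x^4 + 8192·x^6 + 32768·x^8)·Dx^5  (order 5).
h: a_k = 0, 0, 12, 0, -80, 0, 6272/15, …
ICs: h(0) = 0, h′(0) = 0, h′′(0) = 24, h′′′(0) = 0, h′′′′(0) = -1920.

f: a_k = -3, 0, 24, 0, -32, 0, 256/15, …
g: a_k = 0, -8, 0, 128/3, 0, -2048/5, 0, …
h₀=f·g: eliminate ⇒ L₀, order ≤ 2·2.
Integrate: L := L₀·Dx.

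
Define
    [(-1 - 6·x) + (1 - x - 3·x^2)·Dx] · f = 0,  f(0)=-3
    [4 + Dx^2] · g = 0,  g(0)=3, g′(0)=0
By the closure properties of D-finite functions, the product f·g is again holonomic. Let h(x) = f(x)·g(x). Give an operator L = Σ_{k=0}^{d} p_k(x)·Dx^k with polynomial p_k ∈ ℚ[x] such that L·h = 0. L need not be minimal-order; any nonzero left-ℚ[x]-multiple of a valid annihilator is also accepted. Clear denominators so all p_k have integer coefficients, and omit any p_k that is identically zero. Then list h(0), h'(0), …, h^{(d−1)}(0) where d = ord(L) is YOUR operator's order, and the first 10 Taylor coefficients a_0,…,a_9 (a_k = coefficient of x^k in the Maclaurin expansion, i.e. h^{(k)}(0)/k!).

f: a_k = -3, -3, -12, -21, -57, -120, -291, -651, -1524, -3477, …
g: a_k = 3, 0, -6, 0, 2, 0, -4/15, 0, 2/105, 0, …
L₀ := L_f ⊗_s L_g (sym. prod.), ord ≤ 2.
L = (2 + 4·x + 12·x^2) + (2 + 12·x)·Dx + (-1 + x + 3·x^2)·Dx^2  (order 2).
h: a_k = -9, -9, -18, -45, -105, -240, -2771/5, -6371/5, -20558/7, -236581/35, …
ICs: h(0) = -9, h′(0) = -9.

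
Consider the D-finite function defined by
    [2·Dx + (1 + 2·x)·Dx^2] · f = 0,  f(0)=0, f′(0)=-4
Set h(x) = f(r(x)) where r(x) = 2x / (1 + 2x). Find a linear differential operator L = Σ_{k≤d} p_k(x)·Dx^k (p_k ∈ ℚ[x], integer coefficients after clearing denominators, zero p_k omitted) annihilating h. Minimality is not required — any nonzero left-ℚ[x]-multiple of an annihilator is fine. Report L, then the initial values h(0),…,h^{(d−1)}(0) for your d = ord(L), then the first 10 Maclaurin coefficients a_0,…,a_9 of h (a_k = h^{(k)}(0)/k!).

L = (8 + 24·x)·Dx + (1 + 8·x + 12·x^2)·Dx^2  (order 2).
h: a_k = 0, -8, 32, -416/3, 640, -15488/5, 46592/3, -559616/7, 419840, -20154368/9, …
ICs: h(0) = 0, h′(0) = -8.

f: a_k = 0, -4, 4, -16/3, 8, -64/5, 64/3, -256/7, 64, -1024/9, …
Substitute x→r, Dx→(1/r')Dx; clear ⇒ L₀.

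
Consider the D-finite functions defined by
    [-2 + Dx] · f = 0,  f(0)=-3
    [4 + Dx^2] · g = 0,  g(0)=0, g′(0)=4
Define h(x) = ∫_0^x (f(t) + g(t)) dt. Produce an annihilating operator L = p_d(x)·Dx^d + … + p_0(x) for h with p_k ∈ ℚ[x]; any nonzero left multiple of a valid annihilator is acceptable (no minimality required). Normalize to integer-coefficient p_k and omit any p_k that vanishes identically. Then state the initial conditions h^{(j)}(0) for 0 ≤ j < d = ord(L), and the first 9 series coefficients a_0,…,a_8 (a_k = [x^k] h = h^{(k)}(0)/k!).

f: a_k = -3, -6, -6, -4, -2, -4/5, -4/15, -8/105, -2/105, …
g: a_k = 0, 4, 0, -8/3, 0, 8/15, 0, -16/315, 0, …
f+g: L₀ = lclm(L_f,L_g), ord ≤ 1+2.
∫: right-multiply L₀ by Dx.
L = -8·Dx + 4·Dx^2 - 2·Dx^3 + Dx^4  (order 4).
h: a_k = 0, -3, -1, -2, -5/3, -2/5, -2/45, -4/105, -1/63, …
ICs: h(0) = 0, h′(0) = -3, h′′(0) = -2, h′′′(0) = -12.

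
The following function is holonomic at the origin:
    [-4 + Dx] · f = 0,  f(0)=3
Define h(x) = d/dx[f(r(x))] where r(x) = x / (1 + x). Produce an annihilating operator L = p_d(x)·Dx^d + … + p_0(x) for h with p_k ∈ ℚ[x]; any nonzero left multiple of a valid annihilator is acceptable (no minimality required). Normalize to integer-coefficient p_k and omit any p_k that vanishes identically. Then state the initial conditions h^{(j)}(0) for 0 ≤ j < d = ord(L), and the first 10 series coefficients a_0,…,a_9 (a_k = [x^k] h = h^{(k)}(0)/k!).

L = (2 - 2·x) + (-1 - 2·x - x^2)·Dx  (order 1).
h: a_k = 12, 24, -12, -16, 28, -88/5, -68/15, 2528/105, -3316/105, 23672/945, …
ICs: h(0) = 12.

f: a_k = 3, 12, 24, 32, 32, 128/5, 256/15, 1024/105, 512/105, 2048/945, …
f∘r: x↦r, Dx↦Dx/r' in L_f ⇒ L₀.
h=h₀': d/dx-closure on L₀ ⇒ L.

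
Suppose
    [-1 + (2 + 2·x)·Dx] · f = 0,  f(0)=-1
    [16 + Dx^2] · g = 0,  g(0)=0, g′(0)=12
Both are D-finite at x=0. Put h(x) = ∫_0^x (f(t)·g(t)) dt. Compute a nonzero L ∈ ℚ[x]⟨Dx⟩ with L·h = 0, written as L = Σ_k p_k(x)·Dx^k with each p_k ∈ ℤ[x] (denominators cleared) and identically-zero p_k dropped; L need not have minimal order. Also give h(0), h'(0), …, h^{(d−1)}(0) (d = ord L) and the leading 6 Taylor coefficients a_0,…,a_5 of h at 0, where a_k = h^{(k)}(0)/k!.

L = (67 + 128·x + 64·x^2)·Dx + (-4 - 4·x)·Dx^2 + (4 + 8·x + 4·x^2)·Dx^3  (order 3).
h: a_k = 0, 0, -6, -2, 67/8, 61/20, …
ICs: h(0) = 0, h′(0) = 0, h′′(0) = -12.

f: a_k = -1, -1/2, 1/8, -1/16, 5/128, -7/256, …
g: a_k = 0, 12, 0, -32, 0, 128/5, …
Sym-product of L_f,L_g gives L₀ (≤ ord 2).
h=∫₀ˣh₀: take L = L₀·Dx.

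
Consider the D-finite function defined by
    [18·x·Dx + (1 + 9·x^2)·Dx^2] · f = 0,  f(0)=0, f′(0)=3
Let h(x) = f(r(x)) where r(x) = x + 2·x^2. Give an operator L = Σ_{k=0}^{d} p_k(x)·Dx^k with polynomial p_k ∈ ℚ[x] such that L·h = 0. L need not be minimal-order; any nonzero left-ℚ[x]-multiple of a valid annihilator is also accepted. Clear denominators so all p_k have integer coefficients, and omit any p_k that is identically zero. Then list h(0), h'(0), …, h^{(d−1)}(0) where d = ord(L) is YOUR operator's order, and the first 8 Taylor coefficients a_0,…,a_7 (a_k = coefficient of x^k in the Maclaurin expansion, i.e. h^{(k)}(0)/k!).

f: a_k = 0, 3, 0, -9, 0, 243/5, 0, -2187/7, …
L₀ from L_f via x↦r, Dx↦r'^{-1}Dx.
L = (-4 + 18·x + 144·x^2 + 432·x^3 + 432·x^4)·Dx + (1 + 4·x + 9·x^2 + 72·x^3 + 180·x^4 + 144·x^5)·Dx^2  (order 2).
h: a_k = 0, 3, 6, -9, -54, -297/5, 414, 11421/7, …
ICs: h(0) = 0, h′(0) = 3.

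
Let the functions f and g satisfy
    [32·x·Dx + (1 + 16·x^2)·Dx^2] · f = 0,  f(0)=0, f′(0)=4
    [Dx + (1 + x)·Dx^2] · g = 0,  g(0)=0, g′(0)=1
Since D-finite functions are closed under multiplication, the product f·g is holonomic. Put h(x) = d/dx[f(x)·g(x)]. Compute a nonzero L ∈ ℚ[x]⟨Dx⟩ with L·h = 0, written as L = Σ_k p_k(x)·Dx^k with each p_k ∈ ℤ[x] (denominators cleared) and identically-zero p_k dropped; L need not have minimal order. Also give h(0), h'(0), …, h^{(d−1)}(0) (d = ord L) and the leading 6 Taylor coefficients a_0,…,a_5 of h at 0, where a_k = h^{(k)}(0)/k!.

f: a_k = 0, 4, 0, -64/3, 0, 1024/5, …
g: a_k = 0, 1, -1/2, 1/3, -1/4, 1/5, …
L₀ := L_f ⊗_s L_g (sym. prod.), ord ≤ 4.
Derive L from L₀ (diff closure).
L = (4224 + 8384·x + 204800·x^2 + 531456·x^3 + 491520·x^4 + 212992·x^5 + 262144·x^7) + (4098 + 28864·x + 258368·x^2 + 1045504·x^3 + 1798144·x^4 + 1523712·x^5 + 573440·x^6 + 786432·x^7 + 917504·x^8)·Dx + (132 + 8644·x + 37632·x^2 + 196032·x^3 + 614400·x^4 + 955392·x^5 + 786432·x^6 + 540672·x^7 + 786432·x^8 + 524288·x^9)·Dx^2 + (65 + 258·x + 2497·x^2 + 8576·x^3 + 30336·x^4 + 76800·x^5 + 118272·x^6 + 98304·x^7 + 98304·x^8 + 131072·x^9 + 65536·x^10)·Dx^3  (order 3).
h: a_k = 0, 8, -6, -80, 145/3, 17864/15, …
ICs: h(0) = 0, h′(0) = 8, h′′(0) = -12.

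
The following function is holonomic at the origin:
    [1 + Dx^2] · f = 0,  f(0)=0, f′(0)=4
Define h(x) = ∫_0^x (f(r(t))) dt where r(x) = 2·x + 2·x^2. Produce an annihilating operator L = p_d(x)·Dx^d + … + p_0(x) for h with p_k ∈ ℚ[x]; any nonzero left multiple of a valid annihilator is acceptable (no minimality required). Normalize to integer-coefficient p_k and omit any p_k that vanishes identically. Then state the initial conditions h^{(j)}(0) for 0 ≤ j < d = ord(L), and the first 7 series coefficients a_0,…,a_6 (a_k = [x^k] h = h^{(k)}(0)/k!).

f: a_k = 0, 4, 0, -2/3, 0, 1/30, 0, …
Change of var in L_f (x↦r) gives L₀.
∫: right-multiply L₀ by Dx.
L = (4 + 24·x + 48·x^2 + 32·x^3)·Dx - 2·Dx^2 + (1 + 2·x)·Dx^3  (order 3).
h: a_k = 0, 0, 4, 8/3, -4/3, -16/5, -112/45, …
ICs: h(0) = 0, h′(0) = 0, h′′(0) = 8.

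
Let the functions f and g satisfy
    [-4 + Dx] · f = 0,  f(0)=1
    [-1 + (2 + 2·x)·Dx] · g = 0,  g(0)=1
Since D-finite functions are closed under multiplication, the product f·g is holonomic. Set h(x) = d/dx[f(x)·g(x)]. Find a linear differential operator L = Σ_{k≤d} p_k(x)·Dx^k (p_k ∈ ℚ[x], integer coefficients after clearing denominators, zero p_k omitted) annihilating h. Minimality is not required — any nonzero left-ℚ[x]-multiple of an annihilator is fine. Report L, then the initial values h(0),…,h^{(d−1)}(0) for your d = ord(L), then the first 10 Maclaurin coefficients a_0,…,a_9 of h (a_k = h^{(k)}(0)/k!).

L = (79 + 144·x + 64·x^2) + (-18 - 34·x - 16·x^2)·Dx  (order 1).
h: a_k = 9/2, 79/4, 683/16, 1947/32, 49553/768, 417727/7680, 389323/10240, 29265889/1290240, 243638873/20643840, 224615351/41287680, …
ICs: h(0) = 9/2.

f: a_k = 1, 4, 8, 32/3, 32/3, 128/15, 256/45, 1024/315, 512/315, 2048/2835, …
g: a_k = 1, 1/2, -1/8, 1/16, -5/128, 7/256, -21/1024, 33/2048, -429/32768, 715/65536, …
L₀ := L_f ⊗_s L_g (sym. prod.), ord ≤ 1.
Derive L from L₀ (diff closure).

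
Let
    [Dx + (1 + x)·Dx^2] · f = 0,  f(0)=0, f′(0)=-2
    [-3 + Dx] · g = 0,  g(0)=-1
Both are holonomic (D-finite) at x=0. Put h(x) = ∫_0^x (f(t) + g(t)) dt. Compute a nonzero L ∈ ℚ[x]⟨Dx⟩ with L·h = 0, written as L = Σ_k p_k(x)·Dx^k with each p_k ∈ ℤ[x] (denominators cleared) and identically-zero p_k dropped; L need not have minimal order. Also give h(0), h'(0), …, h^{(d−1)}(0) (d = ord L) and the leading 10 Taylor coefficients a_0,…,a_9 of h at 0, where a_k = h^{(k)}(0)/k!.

f: a_k = 0, -2, 1, -2/3, 1/2, -2/5, 1/3, -2/7, 1/4, -2/9, …
g: a_k = -1, -3, -9/2, -9/2, -27/8, -81/40, -81/80, -243/560, -729/4480, -243/4480, …
f+g: L₀ = lclm(L_f,L_g), ord ≤ 2+1.
∫: right-multiply L₀ by Dx.
L = (-15 - 9·x)·Dx^2 + (-7 - 18·x - 9·x^2)·Dx^3 + (4 + 7·x + 3·x^2)·Dx^4  (order 4).
h: a_k = 0, -1, -5/2, -7/6, -31/24, -23/40, -97/240, -163/1680, -403/4480, 391/40320, …
ICs: h(0) = 0, h′(0) = -1, h′′(0) = -5, h′′′(0) = -7.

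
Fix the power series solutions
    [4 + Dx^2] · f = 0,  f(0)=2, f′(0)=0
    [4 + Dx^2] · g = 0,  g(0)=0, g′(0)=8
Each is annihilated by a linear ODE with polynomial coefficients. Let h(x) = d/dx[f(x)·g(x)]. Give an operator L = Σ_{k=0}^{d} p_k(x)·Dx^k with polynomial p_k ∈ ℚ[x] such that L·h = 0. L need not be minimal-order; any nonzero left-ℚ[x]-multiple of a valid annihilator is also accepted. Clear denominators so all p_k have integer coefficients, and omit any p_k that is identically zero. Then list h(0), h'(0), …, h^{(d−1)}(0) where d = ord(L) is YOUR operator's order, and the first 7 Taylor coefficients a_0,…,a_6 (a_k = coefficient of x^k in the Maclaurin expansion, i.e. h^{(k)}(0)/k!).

L = 16 + Dx^2  (order 2).
h: a_k = 16, 0, -128, 0, 512/3, 0, -4096/45, …
ICs: h(0) = 16, h′(0) = 0.

f: a_k = 2, 0, -4, 0, 4/3, 0, -8/45, …
g: a_k = 0, 8, 0, -16/3, 0, 16/15, 0, …
Sym-product of L_f,L_g gives L₀ (≤ ord 4).
h₀' ⇒ L via d/dx closure of L₀.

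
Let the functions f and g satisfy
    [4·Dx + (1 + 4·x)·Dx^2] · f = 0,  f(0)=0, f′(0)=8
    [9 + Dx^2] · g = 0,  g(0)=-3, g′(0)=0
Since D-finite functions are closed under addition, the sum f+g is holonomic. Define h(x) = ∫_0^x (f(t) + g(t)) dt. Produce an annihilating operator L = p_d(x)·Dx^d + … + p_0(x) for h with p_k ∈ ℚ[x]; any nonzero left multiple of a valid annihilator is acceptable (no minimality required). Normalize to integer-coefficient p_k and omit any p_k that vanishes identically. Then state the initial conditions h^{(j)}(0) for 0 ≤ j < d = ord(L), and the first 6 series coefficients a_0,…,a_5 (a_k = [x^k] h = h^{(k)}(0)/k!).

f: a_k = 0, 8, -16, 128/3, -128, 2048/5, …
g: a_k = -3, 0, 27/2, 0, -81/8, 0, …
L₀ := lclm(L_f,L_g); ord L₀ ≤ 2+2.
∫: right-multiply L₀ by Dx.
L = (3780 + 2592·x + 5184·x^2)·Dx^2 + (369 + 2124·x + 3888·x^2 + 5184·x^3)·Dx^3 + (420 + 288·x + 576·x^2)·Dx^4 + (41 + 236·x + 432·x^2 + 576·x^3)·Dx^5  (order 5).
h: a_k = 0, -3, 4, -5/6, 32/3, -221/8, …
ICs: h(0) = 0, h′(0) = -3, h′′(0) = 8, h′′′(0) = -5, h′′′′(0) = 256.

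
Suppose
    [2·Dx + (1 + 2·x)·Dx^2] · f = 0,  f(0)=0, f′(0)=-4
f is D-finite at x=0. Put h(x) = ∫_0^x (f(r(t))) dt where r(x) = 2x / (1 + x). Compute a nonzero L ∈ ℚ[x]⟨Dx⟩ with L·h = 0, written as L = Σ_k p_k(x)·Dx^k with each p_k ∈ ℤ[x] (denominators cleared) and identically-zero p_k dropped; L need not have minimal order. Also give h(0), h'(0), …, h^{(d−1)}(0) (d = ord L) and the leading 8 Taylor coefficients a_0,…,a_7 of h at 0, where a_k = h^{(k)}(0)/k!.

f: a_k = 0, -4, 4, -16/3, 8, -64/5, 64/3, -256/7, …
Substitute x→r, Dx→(1/r')Dx; clear ⇒ L₀.
Integrate: L := L₀·Dx.
L = (6 + 10·x)·Dx^2 + (1 + 6·x + 5·x^2)·Dx^3  (order 3).
h: a_k = 0, 0, -4, 8, -62/3, 312/5, -3124/15, 744, …
ICs: h(0) = 0, h′(0) = 0, h′′(0) = -8.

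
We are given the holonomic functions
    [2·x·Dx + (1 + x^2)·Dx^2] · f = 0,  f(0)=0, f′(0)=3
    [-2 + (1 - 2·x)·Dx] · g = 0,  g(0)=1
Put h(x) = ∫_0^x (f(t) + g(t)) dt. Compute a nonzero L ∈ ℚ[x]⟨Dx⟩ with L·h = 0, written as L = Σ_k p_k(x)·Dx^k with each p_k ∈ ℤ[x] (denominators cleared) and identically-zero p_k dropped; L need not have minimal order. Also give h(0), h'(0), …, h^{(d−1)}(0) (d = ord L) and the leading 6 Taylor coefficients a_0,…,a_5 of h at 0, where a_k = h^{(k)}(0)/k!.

f: a_k = 0, 3, 0, -1, 0, 3/5, …
g: a_k = 1, 2, 4, 8, 16, 32, …
Weyl lclm of L_f,L_g ⇒ L₀ (ord ≤ 3).
∫: right-multiply L₀ by Dx.
L = (4 - 32·x - 12·x^2)·Dx^2 + (-13 + 4·x - 25·x^2 - 12·x^3)·Dx^3 + (2 - 3·x - 3·x^3 - 2·x^4)·Dx^4  (order 4).
h: a_k = 0, 1, 5/2, 4/3, 7/4, 16/5, …
ICs: h(0) = 0, h′(0) = 1, h′′(0) = 5, h′′′(0) = 8.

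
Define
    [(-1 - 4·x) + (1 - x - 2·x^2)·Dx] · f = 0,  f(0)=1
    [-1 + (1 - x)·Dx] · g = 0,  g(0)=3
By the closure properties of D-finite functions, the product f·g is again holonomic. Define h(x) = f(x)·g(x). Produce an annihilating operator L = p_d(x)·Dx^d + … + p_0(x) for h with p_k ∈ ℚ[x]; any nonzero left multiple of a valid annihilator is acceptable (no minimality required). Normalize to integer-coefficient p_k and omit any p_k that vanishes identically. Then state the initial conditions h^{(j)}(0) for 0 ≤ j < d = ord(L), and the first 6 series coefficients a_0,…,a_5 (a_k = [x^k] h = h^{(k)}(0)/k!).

f: a_k = 1, 1, 3, 5, 11, 21, …
g: a_k = 3, 3, 3, 3, 3, 3, …
L₀ := L_f ⊗_s L_g (sym. prod.), ord ≤ 1.
L = (-2 - 2·x + 6·x^2) + (1 - 2·x - x^2 + 2·x^3)·Dx  (order 1).
h: a_k = 3, 6, 15, 30, 63, 126, …
ICs: h(0) = 3.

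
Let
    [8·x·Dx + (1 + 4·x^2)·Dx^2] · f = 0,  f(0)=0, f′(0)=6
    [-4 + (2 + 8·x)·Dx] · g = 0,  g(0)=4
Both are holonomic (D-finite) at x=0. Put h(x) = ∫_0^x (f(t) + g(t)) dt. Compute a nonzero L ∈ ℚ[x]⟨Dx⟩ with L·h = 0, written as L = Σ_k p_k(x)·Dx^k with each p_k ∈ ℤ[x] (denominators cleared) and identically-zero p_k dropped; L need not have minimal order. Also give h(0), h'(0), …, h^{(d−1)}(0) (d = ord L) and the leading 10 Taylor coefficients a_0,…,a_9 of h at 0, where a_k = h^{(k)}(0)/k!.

f: a_k = 0, 6, 0, -8, 0, 96/5, 0, -384/7, 0, 512/3, …
g: a_k = 4, 8, -8, 16, -40, 112, -336, 1056, -3432, 11440, …
L₀ := lclm(L_f,L_g); ord L₀ ≤ 2+1.
Integrate: L := L₀·Dx.
L = (-8 - 80·x + 96·x^2 + 192·x^3)·Dx^2 + (-10 - 32·x - 64·x^2 + 384·x^3 + 672·x^4)·Dx^3 + (-1 + 24·x^2 + 48·x^3 + 112·x^4 + 192·x^5)·Dx^4  (order 4).
h: a_k = 0, 4, 7, -8/3, 2, -8, 328/15, -48, 876/7, -1144/3, …
ICs: h(0) = 0, h′(0) = 4, h′′(0) = 14, h′′′(0) = -16.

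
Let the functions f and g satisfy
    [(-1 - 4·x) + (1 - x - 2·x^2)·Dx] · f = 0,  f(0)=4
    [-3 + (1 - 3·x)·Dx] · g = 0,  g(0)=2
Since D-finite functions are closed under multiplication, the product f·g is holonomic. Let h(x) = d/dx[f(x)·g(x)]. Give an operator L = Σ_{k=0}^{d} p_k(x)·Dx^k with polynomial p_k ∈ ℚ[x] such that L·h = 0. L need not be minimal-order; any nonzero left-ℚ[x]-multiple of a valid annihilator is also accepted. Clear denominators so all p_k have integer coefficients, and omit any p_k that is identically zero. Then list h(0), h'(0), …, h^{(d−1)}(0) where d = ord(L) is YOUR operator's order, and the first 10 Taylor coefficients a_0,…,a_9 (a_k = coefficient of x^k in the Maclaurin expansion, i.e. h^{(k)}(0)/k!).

f: a_k = 4, 4, 12, 20, 44, 84, 172, 340, 684, 1364, …
g: a_k = 2, 6, 18, 54, 162, 486, 1458, 4374, 13122, 39366, …
Sym-product of L_f,L_g gives L₀ (≤ ord 1).
Derive L from L₀ (diff closure).
L = (15 - 30·x - 69·x^2 + 48·x^3 + 216·x^4) + (-2 + 9·x + 3·x^2 - 47·x^3 + 15·x^4 + 54·x^5)·Dx  (order 1).
h: a_k = 32, 240, 1200, 5152, 20160, 74640, 266000, 922944, 3139488, 10519600, …
ICs: h(0) = 32.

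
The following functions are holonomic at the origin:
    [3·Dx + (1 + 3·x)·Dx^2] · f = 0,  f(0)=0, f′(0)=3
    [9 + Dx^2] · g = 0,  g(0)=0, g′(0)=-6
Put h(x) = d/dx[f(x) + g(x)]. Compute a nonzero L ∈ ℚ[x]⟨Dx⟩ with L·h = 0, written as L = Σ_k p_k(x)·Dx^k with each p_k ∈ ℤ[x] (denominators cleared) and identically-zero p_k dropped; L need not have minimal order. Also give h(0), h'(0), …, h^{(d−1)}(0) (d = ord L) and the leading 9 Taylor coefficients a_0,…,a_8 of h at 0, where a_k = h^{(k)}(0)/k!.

f: a_k = 0, 3, -9/2, 9, -81/4, 243/5, -243/2, 2187/7, -6561/8, …
g: a_k = 0, -6, 0, 9, 0, -81/20, 0, 243/280, 0, …
Sum ⇒ L₀ = lclm(L_f,L_g) in ℚ(x)⟨Dx⟩.
Differentiate: ansatz ord ≤ ord L₀ ⇒ L.
L = (63 + 54·x + 81·x^2) + (9 + 45·x + 81·x^2 + 81·x^3)·Dx + (7 + 6·x + 9·x^2)·Dx^2 + (1 + 5·x + 9·x^2 + 9·x^3)·Dx^3  (order 3).
h: a_k = -3, -9, 54, -81, 891/4, -729, 87723/40, -6561, 44087733/2240, …
ICs: h(0) = -3, h′(0) = -9, h′′(0) = 108.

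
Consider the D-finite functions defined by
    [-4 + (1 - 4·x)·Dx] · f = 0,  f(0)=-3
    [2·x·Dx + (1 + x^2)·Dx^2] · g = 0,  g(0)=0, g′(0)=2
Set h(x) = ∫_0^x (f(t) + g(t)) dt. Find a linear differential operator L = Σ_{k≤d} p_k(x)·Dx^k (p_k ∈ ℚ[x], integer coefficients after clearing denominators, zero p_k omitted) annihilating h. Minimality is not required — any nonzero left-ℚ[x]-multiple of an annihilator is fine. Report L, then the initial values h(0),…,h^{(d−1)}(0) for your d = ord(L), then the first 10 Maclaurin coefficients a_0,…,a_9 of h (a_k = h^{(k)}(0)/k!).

f: a_k = -3, -12, -48, -192, -768, -3072, -12288, -49152, -196608, -786432, …
g: a_k = 0, 2, 0, -2/3, 0, 2/5, 0, -2/7, 0, 2/9, …
L₀ := lclm(L_f,L_g); ord L₀ ≤ 1+2.
h=∫₀ˣh₀: take L = L₀·Dx.
L = (-8 + 128·x + 24·x^2)·Dx^2 + (49 - 8·x + 109·x^2 + 24·x^3)·Dx^3 + (-4 + 15·x + 15·x^3 + 4·x^4)·Dx^4  (order 4).
h: a_k = 0, -3, -5, -16, -289/6, -768/5, -7679/15, -12288/7, -172033/28, -65536/3, …
ICs: h(0) = 0, h′(0) = -3, h′′(0) = -10, h′′′(0) = -96.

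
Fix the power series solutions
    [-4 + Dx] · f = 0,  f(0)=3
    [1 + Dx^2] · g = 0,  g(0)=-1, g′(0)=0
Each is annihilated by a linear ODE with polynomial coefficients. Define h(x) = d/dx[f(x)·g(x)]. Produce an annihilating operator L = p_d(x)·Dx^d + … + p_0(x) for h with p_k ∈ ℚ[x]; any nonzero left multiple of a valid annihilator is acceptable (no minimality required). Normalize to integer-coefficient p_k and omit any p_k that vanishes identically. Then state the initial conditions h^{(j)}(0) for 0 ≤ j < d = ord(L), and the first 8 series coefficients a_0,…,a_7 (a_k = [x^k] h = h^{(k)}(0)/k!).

L = 17 - 8·Dx + Dx^2  (order 2).
h: a_k = -12, -45, -78, -161/2, -101/2, -99/8, 727/60, 31679/1680, …
ICs: h(0) = -12, h′(0) = -45.

f: a_k = 3, 12, 24, 32, 32, 128/5, 256/15, 1024/105, …
g: a_k = -1, 0, 1/2, 0, -1/24, 0, 1/720, 0, …
h₀=f·g: eliminate ⇒ L₀, order ≤ 1·2.
h₀' ⇒ L via d/dx closure of L₀.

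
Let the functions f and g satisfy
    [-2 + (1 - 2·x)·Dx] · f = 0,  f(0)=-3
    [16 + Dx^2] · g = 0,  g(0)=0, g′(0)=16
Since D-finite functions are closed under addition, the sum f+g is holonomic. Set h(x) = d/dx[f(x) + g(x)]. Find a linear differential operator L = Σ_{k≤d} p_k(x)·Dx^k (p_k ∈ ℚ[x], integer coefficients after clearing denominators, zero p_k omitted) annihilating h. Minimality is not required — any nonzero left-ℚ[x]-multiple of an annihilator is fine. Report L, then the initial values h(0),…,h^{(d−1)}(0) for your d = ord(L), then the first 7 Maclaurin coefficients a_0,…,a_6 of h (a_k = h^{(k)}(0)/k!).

L = (512 - 512·x + 512·x^2) + (-80 + 288·x - 384·x^2 + 256·x^3)·Dx + (32 - 32·x + 32·x^2)·Dx^2 + (-5 + 18·x - 24·x^2 + 16·x^3)·Dx^3  (order 3).
h: a_k = 10, -24, -200, -192, -928/3, -1152, -125056/45, …
ICs: h(0) = 10, h′(0) = -24, h′′(0) = -400.

f: a_k = -3, -6, -12, -24, -48, -96, -192, …
g: a_k = 0, 16, 0, -128/3, 0, 512/15, 0, …
h₀=f+g: left-lcm gives L₀, ord ≤ 3.
Derive L from L₀ (diff closure).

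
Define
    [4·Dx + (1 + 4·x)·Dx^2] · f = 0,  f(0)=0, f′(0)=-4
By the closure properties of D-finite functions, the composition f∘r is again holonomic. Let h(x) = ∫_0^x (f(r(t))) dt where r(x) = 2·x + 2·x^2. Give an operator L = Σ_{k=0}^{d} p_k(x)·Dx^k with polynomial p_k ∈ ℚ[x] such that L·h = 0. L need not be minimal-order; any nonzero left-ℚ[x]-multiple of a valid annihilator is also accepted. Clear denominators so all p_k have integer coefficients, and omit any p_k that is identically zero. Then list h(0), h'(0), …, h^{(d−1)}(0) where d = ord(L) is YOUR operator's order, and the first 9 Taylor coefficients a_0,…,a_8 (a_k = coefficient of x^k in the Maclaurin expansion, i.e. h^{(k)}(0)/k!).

f: a_k = 0, -4, 8, -64/3, 64, -1024/5, 2048/3, -16384/7, 8192, …
h₀=f(r): pull back L_f along r ⇒ L₀.
h=∫h₀ ⇒ L = L₀·Dx.
L = (6 + 16·x + 16·x^2)·Dx^2 + (1 + 10·x + 24·x^2 + 16·x^3)·Dx^3  (order 3).
h: a_k = 0, 0, -4, 8, -80/3, 544/5, -7424/15, 16896/7, -86528/7, …
ICs: h(0) = 0, h′(0) = 0, h′′(0) = -8.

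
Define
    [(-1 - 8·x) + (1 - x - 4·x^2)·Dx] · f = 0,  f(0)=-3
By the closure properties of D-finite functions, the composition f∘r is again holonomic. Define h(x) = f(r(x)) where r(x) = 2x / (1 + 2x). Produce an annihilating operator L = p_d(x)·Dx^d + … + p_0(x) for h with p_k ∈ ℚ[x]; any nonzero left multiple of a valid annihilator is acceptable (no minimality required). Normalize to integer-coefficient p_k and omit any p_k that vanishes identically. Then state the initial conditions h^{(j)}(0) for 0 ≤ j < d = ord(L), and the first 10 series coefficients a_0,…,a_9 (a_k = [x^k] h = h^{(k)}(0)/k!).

f: a_k = -3, -3, -15, -27, -87, -195, -543, -1323, -3495, -8787, …
Change of var in L_f (x↦r) gives L₀.
L = (2 + 36·x) + (-1 - 4·x + 12·x^2 + 32·x^3)·Dx  (order 1).
h: a_k = -3, -6, -48, 0, -768, 1536, -15360, 55296, -356352, 1597440, …
ICs: h(0) = -3.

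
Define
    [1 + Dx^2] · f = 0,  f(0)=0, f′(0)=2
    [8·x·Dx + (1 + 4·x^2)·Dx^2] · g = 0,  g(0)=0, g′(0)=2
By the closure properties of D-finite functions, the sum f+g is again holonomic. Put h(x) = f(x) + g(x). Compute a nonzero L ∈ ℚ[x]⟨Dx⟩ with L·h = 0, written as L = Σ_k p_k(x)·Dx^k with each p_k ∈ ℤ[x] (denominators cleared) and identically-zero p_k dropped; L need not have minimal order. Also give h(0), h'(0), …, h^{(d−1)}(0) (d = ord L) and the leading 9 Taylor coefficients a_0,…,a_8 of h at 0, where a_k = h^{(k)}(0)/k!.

L = (-376·x + 1600·x^3 + 128·x^5)·Dx + (-7 + 76·x^2 + 432·x^4 + 64·x^6)·Dx^2 + (-376·x + 1600·x^3 + 128·x^5)·Dx^3 + (-7 + 76·x^2 + 432·x^4 + 64·x^6)·Dx^4  (order 4).
h: a_k = 0, 4, 0, -3, 0, 77/12, 0, -6583/360, 0, …
ICs: h(0) = 0, h′(0) = 4, h′′(0) = 0, h′′′(0) = -18.

f: a_k = 0, 2, 0, -1/3, 0, 1/60, 0, -1/2520, 0, …
g: a_k = 0, 2, 0, -8/3, 0, 32/5, 0, -128/7, 0, …
f+g: L₀ = lclm(L_f,L_g), ord ≤ 2+2.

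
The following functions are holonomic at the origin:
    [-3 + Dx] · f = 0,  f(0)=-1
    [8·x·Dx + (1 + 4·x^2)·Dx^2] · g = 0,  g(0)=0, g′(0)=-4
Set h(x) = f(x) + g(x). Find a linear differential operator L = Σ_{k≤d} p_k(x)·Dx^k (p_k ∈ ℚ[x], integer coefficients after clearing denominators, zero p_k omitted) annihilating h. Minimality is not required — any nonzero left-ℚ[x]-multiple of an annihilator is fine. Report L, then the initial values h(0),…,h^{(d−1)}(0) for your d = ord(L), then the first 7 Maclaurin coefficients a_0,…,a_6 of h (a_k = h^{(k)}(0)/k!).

L = (24 - 72·x - 288·x^2 - 288·x^3)·Dx + (-17 + 24·x^2 - 144·x^4)·Dx^2 + (3 + 8·x + 24·x^2 + 32·x^3 + 48·x^4)·Dx^3  (order 3).
h: a_k = -1, -7, -9/2, 5/6, -27/8, -593/40, -81/80, …
ICs: h(0) = -1, h′(0) = -7, h′′(0) = -9.

f: a_k = -1, -3, -9/2, -9/2, -27/8, -81/40, -81/80, …
g: a_k = 0, -4, 0, 16/3, 0, -64/5, 0, …
L₀ := lclm(L_f,L_g); ord L₀ ≤ 1+2.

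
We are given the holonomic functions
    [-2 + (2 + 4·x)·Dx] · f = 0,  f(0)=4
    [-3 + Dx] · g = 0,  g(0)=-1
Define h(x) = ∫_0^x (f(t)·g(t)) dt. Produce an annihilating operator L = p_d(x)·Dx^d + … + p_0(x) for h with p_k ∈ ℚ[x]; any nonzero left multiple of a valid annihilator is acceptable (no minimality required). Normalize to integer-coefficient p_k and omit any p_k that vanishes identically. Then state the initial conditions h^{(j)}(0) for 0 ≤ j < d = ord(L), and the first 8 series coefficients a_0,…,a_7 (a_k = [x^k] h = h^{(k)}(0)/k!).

f: a_k = 4, 4, -2, 2, -5/2, 7/2, -21/4, 33/4, …
g: a_k = -1, -3, -9/2, -9/2, -27/8, -81/40, -81/80, -243/560, …
Sym-product of L_f,L_g gives L₀ (≤ ord 1).
∫: right-multiply L₀ by Dx.
L = (-4 - 6·x)·Dx + (1 + 2·x)·Dx^2  (order 2).
h: a_k = 0, -4, -8, -28/3, -8, -26/5, -44/15, -6/5, …
ICs: h(0) = 0, h′(0) = -4.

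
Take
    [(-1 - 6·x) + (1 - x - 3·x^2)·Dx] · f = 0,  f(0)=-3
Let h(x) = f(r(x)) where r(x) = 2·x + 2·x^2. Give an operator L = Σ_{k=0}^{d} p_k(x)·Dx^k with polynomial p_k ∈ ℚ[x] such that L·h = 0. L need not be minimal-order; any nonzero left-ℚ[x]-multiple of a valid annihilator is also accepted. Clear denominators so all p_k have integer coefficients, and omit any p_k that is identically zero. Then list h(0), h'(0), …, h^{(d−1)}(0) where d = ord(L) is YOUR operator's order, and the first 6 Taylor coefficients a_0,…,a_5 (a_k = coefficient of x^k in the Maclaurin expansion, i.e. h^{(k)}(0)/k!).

f: a_k = -3, -3, -12, -21, -57, -120, …
f∘r: x↦r, Dx↦Dx/r' in L_f ⇒ L₀.
L = (2 + 28·x + 72·x^2 + 48·x^3) + (-1 + 2·x + 14·x^2 + 24·x^3 + 12·x^4)·Dx  (order 1).
h: a_k = -3, -6, -54, -264, -1464, -7992, …
ICs: h(0) = -3.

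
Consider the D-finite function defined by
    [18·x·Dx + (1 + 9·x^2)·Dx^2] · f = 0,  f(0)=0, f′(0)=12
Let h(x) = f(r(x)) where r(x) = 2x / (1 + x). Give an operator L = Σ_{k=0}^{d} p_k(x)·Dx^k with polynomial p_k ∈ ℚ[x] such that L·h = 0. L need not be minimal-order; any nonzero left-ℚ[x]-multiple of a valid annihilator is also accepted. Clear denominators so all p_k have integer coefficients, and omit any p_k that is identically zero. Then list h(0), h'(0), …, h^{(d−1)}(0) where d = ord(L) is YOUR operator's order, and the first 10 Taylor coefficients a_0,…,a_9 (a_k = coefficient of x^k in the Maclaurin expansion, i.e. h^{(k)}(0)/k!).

f: a_k = 0, 12, 0, -36, 0, 972/5, 0, -8748/7, 0, 8748, …
L₀ from L_f via x↦r, Dx↦r'^{-1}Dx.
L = (2 + 74·x)·Dx + (1 + 2·x + 37·x^2)·Dx^2  (order 2).
h: a_k = 0, 24, -24, -264, 840, 22584/5, -28248, -496632/7, 908040, 427416, …
ICs: h(0) = 0, h′(0) = 24.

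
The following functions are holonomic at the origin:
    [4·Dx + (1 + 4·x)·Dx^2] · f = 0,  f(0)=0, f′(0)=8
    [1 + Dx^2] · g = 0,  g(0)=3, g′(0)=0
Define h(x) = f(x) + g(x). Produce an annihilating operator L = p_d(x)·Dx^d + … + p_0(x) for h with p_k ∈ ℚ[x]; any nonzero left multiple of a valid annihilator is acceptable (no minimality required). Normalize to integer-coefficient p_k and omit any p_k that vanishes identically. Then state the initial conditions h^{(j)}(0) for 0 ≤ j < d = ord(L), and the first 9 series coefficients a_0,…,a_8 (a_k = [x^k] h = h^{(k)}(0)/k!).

L = (388 + 32·x + 64·x^2)·Dx + (33 + 140·x + 48·x^2 + 64·x^3)·Dx^2 + (388 + 32·x + 64·x^2)·Dx^3 + (33 + 140·x + 48·x^2 + 64·x^3)·Dx^4  (order 4).
h: a_k = 3, 8, -35/2, 128/3, -1023/8, 2048/5, -109227/80, 32768/7, -220200959/13440, …
ICs: h(0) = 3, h′(0) = 8, h′′(0) = -35, h′′′(0) = 256.

f: a_k = 0, 8, -16, 128/3, -128, 2048/5, -4096/3, 32768/7, -16384, …
g: a_k = 3, 0, -3/2, 0, 1/8, 0, -1/240, 0, 1/13440, …
Weyl lclm of L_f,L_g ⇒ L₀ (ord ≤ 4).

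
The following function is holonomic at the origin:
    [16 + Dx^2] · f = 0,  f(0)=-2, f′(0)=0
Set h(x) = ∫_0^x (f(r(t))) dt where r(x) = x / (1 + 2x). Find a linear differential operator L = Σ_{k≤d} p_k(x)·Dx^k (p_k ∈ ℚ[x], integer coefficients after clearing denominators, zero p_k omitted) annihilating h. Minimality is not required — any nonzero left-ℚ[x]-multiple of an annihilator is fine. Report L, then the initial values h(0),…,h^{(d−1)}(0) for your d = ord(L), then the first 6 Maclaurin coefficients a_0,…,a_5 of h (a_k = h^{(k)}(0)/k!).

f: a_k = -2, 0, 16, 0, -64/3, 0, …
Change of var in L_f (x↦r) gives L₀.
h=∫₀ˣh₀: take L = L₀·Dx.
L = 16·Dx + (4 + 24·x + 48·x^2 + 32·x^3)·Dx^2 + (1 + 8·x + 24·x^2 + 32·x^3 + 16·x^4)·Dx^3  (order 3).
h: a_k = 0, -2, 0, 16/3, -16, 512/15, …
ICs: h(0) = 0, h′(0) = -2, h′′(0) = 0.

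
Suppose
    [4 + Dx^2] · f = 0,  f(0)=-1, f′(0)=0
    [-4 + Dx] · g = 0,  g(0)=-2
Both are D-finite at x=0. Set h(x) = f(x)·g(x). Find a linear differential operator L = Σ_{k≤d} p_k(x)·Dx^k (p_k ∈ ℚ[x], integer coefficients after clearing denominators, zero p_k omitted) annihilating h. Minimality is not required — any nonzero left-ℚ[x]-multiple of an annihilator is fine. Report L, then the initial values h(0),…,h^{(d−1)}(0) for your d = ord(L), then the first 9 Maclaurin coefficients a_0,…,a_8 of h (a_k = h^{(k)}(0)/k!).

f: a_k = -1, 0, 2, 0, -2/3, 0, 4/45, 0, -2/315, …
g: a_k = -2, -8, -16, -64/3, -64/3, -256/15, -512/45, -2048/315, -1024/315, …
L₀ := L_f ⊗_s L_g (sym. prod.), ord ≤ 2.
L = 20 - 8·Dx + Dx^2  (order 2).
h: a_k = 2, 8, 12, 16/3, -28/3, -304/15, -104/5, -4448/315, -2108/315, …
ICs: h(0) = 2, h′(0) = 8.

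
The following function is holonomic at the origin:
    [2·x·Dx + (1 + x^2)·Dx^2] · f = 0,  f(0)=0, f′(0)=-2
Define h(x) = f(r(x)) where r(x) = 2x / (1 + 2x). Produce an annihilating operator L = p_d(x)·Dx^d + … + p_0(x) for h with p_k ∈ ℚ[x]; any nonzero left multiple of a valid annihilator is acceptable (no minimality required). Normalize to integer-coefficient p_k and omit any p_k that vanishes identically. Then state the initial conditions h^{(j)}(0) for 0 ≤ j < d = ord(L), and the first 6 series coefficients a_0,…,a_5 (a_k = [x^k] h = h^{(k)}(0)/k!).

f: a_k = 0, -2, 0, 2/3, 0, -2/5, …
f∘r: x↦r, Dx↦Dx/r' in L_f ⇒ L₀.
L = (4 + 16·x)·Dx + (1 + 4·x + 8·x^2)·Dx^2  (order 2).
h: a_k = 0, -4, 8, -32/3, 0, 256/5, …
ICs: h(0) = 0, h′(0) = -4.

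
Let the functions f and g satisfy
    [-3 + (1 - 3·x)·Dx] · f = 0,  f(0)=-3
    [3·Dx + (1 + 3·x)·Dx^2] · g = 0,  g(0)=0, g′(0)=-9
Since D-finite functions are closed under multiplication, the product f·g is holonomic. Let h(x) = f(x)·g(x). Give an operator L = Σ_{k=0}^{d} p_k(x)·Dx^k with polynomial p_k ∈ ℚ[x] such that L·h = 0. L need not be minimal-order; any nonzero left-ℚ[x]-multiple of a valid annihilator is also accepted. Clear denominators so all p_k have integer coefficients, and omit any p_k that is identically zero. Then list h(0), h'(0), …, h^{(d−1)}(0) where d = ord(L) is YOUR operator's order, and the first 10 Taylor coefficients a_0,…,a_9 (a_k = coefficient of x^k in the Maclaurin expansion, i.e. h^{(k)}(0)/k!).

L = 9 + (3 + 27·x)·Dx + (-1 + 9·x^2)·Dx^2  (order 2).
h: a_k = 0, 27, 81/2, 405/2, 1701/4, 34263/20, 80919/20, 2092959/140, 10491039/280, 36984357/280, …
ICs: h(0) = 0, h′(0) = 27.

f: a_k = -3, -9, -27, -81, -243, -729, -2187, -6561, -19683, -59049, …
g: a_k = 0, -9, 27/2, -27, 243/4, -729/5, 729/2, -6561/7, 19683/8, -6561, …
f·g: L₀ = L_f ⊗_s L_g, ord ≤ 1·2.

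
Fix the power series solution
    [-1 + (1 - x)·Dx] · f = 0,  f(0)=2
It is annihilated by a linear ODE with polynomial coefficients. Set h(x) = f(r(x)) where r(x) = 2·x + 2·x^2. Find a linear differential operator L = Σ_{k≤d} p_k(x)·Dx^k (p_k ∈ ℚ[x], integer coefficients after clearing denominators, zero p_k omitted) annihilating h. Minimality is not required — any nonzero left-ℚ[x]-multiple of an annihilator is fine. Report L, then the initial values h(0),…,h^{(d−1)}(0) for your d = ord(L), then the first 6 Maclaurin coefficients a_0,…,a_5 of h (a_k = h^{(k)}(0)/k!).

L = (2 + 4·x) + (-1 + 2·x + 2·x^2)·Dx  (order 1).
h: a_k = 2, 4, 12, 32, 88, 240, …
ICs: h(0) = 2.

f: a_k = 2, 2, 2, 2, 2, 2, …
f∘r: x↦r, Dx↦Dx/r' in L_f ⇒ L₀.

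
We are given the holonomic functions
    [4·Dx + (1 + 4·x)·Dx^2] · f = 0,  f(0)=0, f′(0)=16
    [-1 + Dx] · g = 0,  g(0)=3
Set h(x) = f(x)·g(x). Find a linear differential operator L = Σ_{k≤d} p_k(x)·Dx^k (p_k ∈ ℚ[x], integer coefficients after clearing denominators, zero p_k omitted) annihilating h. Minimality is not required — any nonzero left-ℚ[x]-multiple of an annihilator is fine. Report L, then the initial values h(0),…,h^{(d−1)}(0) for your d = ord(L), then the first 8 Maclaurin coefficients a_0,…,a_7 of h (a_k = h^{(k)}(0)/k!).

L = (-3 + 4·x) + (2 - 8·x)·Dx + (1 + 4·x)·Dx^2  (order 2).
h: a_k = 0, 48, -48, 184, -552, 9018/5, -18238/3, 2205587/105, …
ICs: h(0) = 0, h′(0) = 48.

f: a_k = 0, 16, -32, 256/3, -256, 4096/5, -8192/3, 65536/7, …
g: a_k = 3, 3, 3/2, 1/2, 1/8, 1/40, 1/240, 1/1680, …
Product ⇒ symmetric product L₀, ord ≤ 2.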